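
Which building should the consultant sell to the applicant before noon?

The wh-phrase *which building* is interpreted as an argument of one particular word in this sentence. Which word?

In situ: The consultant should sell which building to the applicant before noon.
'which building' functions as the direct object of 'sell'. Fronting leaves a gap immediately after 'sell':
Which building should the consultant sell ___ to the applicant before noon?

sell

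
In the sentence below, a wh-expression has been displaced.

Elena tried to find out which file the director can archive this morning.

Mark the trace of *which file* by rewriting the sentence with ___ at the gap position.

Elena tried to find out which file the director can archive ___ this morning.

Before movement: The director can archive which file this morning.
The filler 'which file' is interpreted as the direct object of 'archive'. The gap is right after 'archive'.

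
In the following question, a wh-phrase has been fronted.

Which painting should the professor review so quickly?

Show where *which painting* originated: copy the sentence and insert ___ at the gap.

Which painting should the professor review ___ so quickly?

In situ: The professor should review which painting so quickly.
The filler 'which painting' is interpreted as the direct object of 'review'. The gap is right after 'review'.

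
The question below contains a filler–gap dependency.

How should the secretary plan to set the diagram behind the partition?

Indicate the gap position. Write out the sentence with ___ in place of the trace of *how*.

How should the secretary plan to set the diagram behind the partition ___?

Pre-movement form: The secretary should plan to set the diagram behind the partition how.
The filler 'how' is interpreted as the manner adjunct. The gap is right after 'partition'.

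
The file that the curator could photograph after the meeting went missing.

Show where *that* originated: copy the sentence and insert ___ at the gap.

'that' is the direct object of 'photograph'. The gap is right after 'photograph'.

The file that the curator could photograph ___ after the meeting went missing.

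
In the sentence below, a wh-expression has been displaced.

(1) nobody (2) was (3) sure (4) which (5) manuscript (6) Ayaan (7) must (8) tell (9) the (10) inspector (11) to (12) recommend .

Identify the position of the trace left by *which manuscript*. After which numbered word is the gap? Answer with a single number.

Pre-movement form: Ayaan must tell the inspector to recommend which manuscript.
'which manuscript' is the direct object of 'recommend'. Wh-movement fronts it, leaving a gap right after 'recommend':
Nobody was sure which manuscript Ayaan must tell the inspector to recommend ___.
'recommend' is word 12.

12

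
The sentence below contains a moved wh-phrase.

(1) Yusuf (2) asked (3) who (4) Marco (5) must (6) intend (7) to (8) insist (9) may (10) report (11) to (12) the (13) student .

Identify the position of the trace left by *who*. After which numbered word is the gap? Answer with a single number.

8

In situ: Marco must intend to insist who may report to the student.
'who' is the subject of the clause embedded under 'insist'. Wh-movement fronts it, leaving a gap right after 'insist':
Yusuf asked who Marco must intend to insist ___ may report to the student.
'insist' is word 8.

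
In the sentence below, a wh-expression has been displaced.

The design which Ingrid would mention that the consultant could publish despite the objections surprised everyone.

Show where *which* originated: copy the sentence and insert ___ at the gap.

'which' is the direct object of 'publish'. The gap is right after 'publish'.

The design which Ingrid would mention that the consultant could publish ___ despite the objections surprised everyone.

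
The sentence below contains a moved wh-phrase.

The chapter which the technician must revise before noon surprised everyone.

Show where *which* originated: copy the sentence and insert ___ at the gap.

'which' is the direct object of 'revise'. The gap is right after 'revise'.

The chapter which the technician must revise ___ before noon surprised everyone.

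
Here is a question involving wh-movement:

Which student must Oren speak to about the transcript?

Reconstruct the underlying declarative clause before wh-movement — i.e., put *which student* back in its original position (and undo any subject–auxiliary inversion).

The filler 'which student' is interpreted as the object of the preposition 'to'. It moves to the left edge, and the trace sits right after 'to':
Which student must Oren speak to ___ about the transcript?

Oren must speak to which student about the transcript.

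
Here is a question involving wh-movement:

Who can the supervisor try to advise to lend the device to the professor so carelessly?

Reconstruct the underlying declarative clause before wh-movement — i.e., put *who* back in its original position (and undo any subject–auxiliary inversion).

The supervisor can try to advise who to lend the device to the professor so carelessly.

'who' is the direct object of 'advise'. Wh-movement fronts it, leaving a gap right after 'advise':
Who can the supervisor try to advise ___ to lend the device to the professor so carelessly?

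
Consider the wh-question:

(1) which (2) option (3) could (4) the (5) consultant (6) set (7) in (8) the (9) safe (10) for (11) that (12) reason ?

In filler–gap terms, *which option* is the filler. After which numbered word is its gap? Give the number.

Pre-movement form: The consultant could set which option in the safe for that reason.
The filler 'which option' is interpreted as the direct object of 'set'. Fronting leaves a gap immediately after 'set':
Which option could the consultant set ___ in the safe for that reason?
'set' is word 6.

6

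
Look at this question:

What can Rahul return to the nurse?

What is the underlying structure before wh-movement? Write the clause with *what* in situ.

Rahul can return what to the nurse.

The filler 'what' is interpreted as the direct object of 'return'. Wh-movement fronts it, leaving a gap right after 'return':
What can Rahul return ___ to the nurse?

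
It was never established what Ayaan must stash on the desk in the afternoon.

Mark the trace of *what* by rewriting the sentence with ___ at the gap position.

Underlying clause: Ayaan must stash what on the desk in the afternoon.
'what' functions as the direct object of 'stash'. The gap is right after 'stash'.

It was never established what Ayaan must stash ___ on the desk in the afternoon.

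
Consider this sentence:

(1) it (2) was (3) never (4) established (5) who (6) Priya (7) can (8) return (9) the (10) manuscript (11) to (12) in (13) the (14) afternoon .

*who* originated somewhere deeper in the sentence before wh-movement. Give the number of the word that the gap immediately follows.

11

Pre-movement form: Priya can return the manuscript to who in the afternoon.
'who' functions as the object of the preposition 'to' (recipient of 'return'). Wh-movement fronts it, leaving a gap right after 'to':
It was never established who Priya can return the manuscript to ___ in the afternoon.
'to' is word 11.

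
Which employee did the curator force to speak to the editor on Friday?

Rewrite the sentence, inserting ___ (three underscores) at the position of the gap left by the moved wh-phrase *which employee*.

Which employee did the curator force ___ to speak to the editor on Friday?

Underlying clause: The curator did force which employee to speak to the editor on Friday.
'which employee' is the direct object of 'force'. The gap is right after 'force'.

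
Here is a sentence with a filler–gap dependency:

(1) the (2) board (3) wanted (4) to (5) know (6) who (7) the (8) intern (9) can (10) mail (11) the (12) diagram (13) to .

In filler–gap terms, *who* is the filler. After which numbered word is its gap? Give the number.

Before movement: The intern can mail the diagram to who.
'who' is the object of the preposition 'to' (recipient of 'mail'). It moves to the left edge, and the trace sits right after 'to':
The board wanted to know who the intern can mail the diagram to ___.
'to' is word 13.

13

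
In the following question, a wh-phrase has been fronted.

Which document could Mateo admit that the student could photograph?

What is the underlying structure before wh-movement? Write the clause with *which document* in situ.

Mateo could admit that the student could photograph which document.

'which document' is the direct object of 'photograph'. Fronting leaves a gap immediately after 'photograph':
Which document could Mateo admit that the student could photograph ___?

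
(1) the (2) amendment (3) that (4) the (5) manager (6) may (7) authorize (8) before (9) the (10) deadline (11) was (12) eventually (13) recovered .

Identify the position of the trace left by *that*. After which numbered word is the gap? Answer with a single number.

'that' functions as the direct object of 'authorize'. It moves to the left edge, and the trace sits right after 'authorize':
The amendment that the manager may authorize ___ before the deadline was eventually recovered.
'authorize' is word 7.

7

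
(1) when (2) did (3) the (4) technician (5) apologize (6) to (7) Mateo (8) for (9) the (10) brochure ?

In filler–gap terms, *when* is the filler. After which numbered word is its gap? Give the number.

10

Underlying clause: The technician did apologize to Mateo for the brochure when.
The filler 'when' is interpreted as the temporal adjunct. It moves to the left edge, and the trace sits right after 'brochure':
When did the technician apologize to Mateo for the brochure ___?
'brochure' is word 10.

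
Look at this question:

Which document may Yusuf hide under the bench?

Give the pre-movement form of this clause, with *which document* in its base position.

Yusuf may hide which document under the bench.

The filler 'which document' is interpreted as the direct object of 'hide'. It moves to the left edge, and the trace sits right after 'hide':
Which document may Yusuf hide ___ under the bench?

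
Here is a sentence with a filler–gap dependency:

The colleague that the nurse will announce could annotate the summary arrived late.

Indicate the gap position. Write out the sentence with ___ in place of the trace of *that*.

'that' is the subject of the clause embedded under 'announce'. The gap is right after 'announce'.

The colleague that the nurse will announce ___ could annotate the summary arrived late.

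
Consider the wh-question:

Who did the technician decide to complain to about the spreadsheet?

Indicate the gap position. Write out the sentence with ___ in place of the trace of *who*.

Underlying clause: The technician did decide to complain to who about the spreadsheet.
'who' functions as the object of the preposition 'to'. The gap is right after 'to'.

Who did the technician decide to complain to ___ about the spreadsheet?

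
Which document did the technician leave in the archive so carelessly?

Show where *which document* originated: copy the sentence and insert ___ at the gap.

Which document did the technician leave ___ in the archive so carelessly?

Before movement: The technician did leave which document in the archive so carelessly.
'which document' is the direct object of 'leave'. The gap is right after 'leave'.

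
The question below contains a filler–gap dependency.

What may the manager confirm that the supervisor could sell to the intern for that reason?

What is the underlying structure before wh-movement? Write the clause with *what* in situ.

The manager may confirm that the supervisor could sell what to the intern for that reason.

'what' functions as the direct object of 'sell'. Fronting leaves a gap immediately after 'sell':
What may the manager confirm that the supervisor could sell ___ to the intern for that reason?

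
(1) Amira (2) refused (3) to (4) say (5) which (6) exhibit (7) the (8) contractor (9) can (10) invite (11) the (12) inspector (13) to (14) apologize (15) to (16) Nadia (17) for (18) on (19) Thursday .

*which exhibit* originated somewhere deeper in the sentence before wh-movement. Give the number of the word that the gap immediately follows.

Before movement: The contractor can invite the inspector to apologize to Nadia for which exhibit on Thursday.
The filler 'which exhibit' is interpreted as the object of the preposition 'for'. Wh-movement fronts it, leaving a gap right after 'for':
Amira refused to say which exhibit the contractor can invite the inspector to apologize to Nadia for ___ on Thursday.
'for' is word 17.

17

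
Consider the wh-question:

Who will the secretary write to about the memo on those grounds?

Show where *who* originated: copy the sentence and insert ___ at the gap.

Who will the secretary write to ___ about the memo on those grounds?

Before movement: The secretary will write to who about the memo on those grounds.
'who' functions as the object of the preposition 'to'. The gap is right after 'to'.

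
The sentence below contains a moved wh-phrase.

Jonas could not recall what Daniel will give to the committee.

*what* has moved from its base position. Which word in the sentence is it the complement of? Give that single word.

give

In situ: Daniel will give what to the committee.
'what' is the direct object of 'give'. It moves to the left edge, and the trace sits right after 'give':
Jonas could not recall what Daniel will give ___ to the committee.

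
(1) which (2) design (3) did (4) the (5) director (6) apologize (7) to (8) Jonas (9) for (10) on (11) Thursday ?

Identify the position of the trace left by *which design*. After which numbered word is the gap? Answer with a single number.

Before movement: The director did apologize to Jonas for which design on Thursday.
'which design' is the object of the preposition 'for'. It moves to the left edge, and the trace sits right after 'for':
Which design did the director apologize to Jonas for ___ on Thursday?
'for' is word 9.

9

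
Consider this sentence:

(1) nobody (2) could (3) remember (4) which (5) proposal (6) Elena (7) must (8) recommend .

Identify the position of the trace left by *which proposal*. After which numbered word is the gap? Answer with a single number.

In situ: Elena must recommend which proposal.
The filler 'which proposal' is interpreted as the direct object of 'recommend'. It moves to the left edge, and the trace sits right after 'recommend':
Nobody could remember which proposal Elena must recommend ___.
'recommend' is word 8.

8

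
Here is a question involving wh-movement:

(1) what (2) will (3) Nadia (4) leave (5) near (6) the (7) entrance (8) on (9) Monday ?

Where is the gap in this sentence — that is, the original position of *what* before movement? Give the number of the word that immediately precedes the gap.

Pre-movement form: Nadia will leave what near the entrance on Monday.
'what' is the direct object of 'leave'. It moves to the left edge, and the trace sits right after 'leave':
What will Nadia leave ___ near the entrance on Monday?
'leave' is word 4.

4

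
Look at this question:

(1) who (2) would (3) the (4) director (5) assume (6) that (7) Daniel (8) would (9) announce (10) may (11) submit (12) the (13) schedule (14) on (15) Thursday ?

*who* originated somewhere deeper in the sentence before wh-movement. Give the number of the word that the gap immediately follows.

In situ: The director would assume that Daniel would announce who may submit the schedule on Thursday.
'who' is the subject of the clause embedded under 'announce'. It moves to the left edge, and the trace sits right after 'announce':
Who would the director assume that Daniel would announce ___ may submit the schedule on Thursday?
'announce' is word 9.

9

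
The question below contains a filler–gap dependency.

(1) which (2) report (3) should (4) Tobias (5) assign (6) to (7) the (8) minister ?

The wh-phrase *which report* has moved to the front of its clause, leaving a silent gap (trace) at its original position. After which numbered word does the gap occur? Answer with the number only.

5

Pre-movement form: Tobias should assign which report to the minister.
The filler 'which report' is interpreted as the direct object of 'assign'. Wh-movement fronts it, leaving a gap right after 'assign':
Which report should Tobias assign ___ to the minister?
'assign' is word 5.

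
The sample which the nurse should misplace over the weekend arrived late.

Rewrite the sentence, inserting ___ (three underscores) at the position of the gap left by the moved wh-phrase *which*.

The filler 'which' is interpreted as the direct object of 'misplace'. The gap is right after 'misplace'.

The sample which the nurse should misplace ___ over the weekend arrived late.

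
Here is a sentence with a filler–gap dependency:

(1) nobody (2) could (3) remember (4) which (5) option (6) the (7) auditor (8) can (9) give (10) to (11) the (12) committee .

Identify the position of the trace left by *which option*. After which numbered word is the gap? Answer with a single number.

9

Underlying clause: The auditor can give which option to the committee.
The filler 'which option' is interpreted as the direct object of 'give'. Wh-movement fronts it, leaving a gap right after 'give':
Nobody could remember which option the auditor can give ___ to the committee.
'give' is word 9.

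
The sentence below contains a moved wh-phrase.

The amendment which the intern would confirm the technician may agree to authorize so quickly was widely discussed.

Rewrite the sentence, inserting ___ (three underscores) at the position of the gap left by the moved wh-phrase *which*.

The amendment which the intern would confirm the technician may agree to authorize ___ so quickly was widely discussed.

'which' functions as the direct object of 'authorize'. The gap is right after 'authorize'.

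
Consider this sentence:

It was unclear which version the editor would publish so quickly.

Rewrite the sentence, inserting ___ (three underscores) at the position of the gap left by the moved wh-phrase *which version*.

Underlying clause: The editor would publish which version so quickly.
The filler 'which version' is interpreted as the direct object of 'publish'. The gap is right after 'publish'.

It was unclear which version the editor would publish ___ so quickly.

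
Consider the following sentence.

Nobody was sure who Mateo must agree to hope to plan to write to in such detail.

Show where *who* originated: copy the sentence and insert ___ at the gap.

Before movement: Mateo must agree to hope to plan to write to who in such detail.
'who' functions as the object of the preposition 'to'. The gap is right after 'to'.

Nobody was sure who Mateo must agree to hope to plan to write to ___ in such detail.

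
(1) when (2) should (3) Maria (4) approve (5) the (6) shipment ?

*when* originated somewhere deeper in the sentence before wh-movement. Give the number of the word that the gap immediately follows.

Underlying clause: Maria should approve the shipment when.
'when' is the temporal adjunct. Fronting leaves a gap immediately after 'shipment':
When should Maria approve the shipment ___?
'shipment' is word 6.

6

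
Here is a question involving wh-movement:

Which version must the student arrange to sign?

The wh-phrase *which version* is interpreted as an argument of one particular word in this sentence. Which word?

In situ: The student must arrange to sign which version.
The filler 'which version' is interpreted as the direct object of 'sign'. Wh-movement fronts it, leaving a gap right after 'sign':
Which version must the student arrange to sign ___?

sign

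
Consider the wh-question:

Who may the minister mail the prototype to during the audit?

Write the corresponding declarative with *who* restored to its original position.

The minister may mail the prototype to who during the audit.

'who' functions as the object of the preposition 'to' (recipient of 'mail'). Fronting leaves a gap immediately after 'to':
Who may the minister mail the prototype to ___ during the audit?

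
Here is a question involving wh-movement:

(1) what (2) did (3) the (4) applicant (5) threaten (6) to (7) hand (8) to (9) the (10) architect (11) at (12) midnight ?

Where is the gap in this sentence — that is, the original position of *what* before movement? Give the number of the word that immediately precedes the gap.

In situ: The applicant did threaten to hand what to the architect at midnight.
The filler 'what' is interpreted as the direct object of 'hand'. It moves to the left edge, and the trace sits right after 'hand':
What did the applicant threaten to hand ___ to the architect at midnight?
'hand' is word 7.

7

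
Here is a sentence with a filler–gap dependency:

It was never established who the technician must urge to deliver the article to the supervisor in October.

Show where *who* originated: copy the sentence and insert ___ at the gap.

Pre-movement form: The technician must urge who to deliver the article to the supervisor in October.
'who' functions as the direct object of 'urge'. The gap is right after 'urge'.

It was never established who the technician must urge ___ to deliver the article to the supervisor in October.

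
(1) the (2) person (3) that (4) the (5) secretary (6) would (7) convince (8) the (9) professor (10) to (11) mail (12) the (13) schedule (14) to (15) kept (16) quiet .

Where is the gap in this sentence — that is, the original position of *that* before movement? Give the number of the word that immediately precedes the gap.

14

'that' functions as the object of the preposition 'to' (recipient of 'mail'). Fronting leaves a gap immediately after 'to':
The person that the secretary would convince the professor to mail the schedule to ___ kept quiet.
'to' is word 14.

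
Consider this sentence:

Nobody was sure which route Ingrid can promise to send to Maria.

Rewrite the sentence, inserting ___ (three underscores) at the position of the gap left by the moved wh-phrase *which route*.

Underlying clause: Ingrid can promise to send which route to Maria.
'which route' is the direct object of 'send'. The gap is right after 'send'.

Nobody was sure which route Ingrid can promise to send ___ to Maria.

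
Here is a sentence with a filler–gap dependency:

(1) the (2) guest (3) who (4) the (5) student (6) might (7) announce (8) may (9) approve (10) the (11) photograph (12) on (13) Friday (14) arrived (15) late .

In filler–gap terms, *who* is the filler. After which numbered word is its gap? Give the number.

7

'who' functions as the subject of the clause embedded under 'announce'. It moves to the left edge, and the trace sits right after 'announce':
The guest who the student might announce ___ may approve the photograph on Friday arrived late.
'announce' is word 7.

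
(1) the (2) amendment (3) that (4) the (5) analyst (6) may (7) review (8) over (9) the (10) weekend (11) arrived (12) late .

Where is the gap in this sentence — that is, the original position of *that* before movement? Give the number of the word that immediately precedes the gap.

The filler 'that' is interpreted as the direct object of 'review'. Fronting leaves a gap immediately after 'review':
The amendment that the analyst may review ___ over the weekend arrived late.
'review' is word 7.

7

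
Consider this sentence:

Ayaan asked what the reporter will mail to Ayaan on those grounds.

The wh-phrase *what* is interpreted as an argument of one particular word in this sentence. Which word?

Before movement: The reporter will mail what to Ayaan on those grounds.
'what' functions as the direct object of 'mail'. It moves to the left edge, and the trace sits right after 'mail':
Ayaan asked what the reporter will mail ___ to Ayaan on those grounds.

mail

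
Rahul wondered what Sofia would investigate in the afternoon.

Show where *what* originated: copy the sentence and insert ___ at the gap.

Underlying clause: Sofia would investigate what in the afternoon.
'what' is the direct object of 'investigate'. The gap is right after 'investigate'.

Rahul wondered what Sofia would investigate ___ in the afternoon.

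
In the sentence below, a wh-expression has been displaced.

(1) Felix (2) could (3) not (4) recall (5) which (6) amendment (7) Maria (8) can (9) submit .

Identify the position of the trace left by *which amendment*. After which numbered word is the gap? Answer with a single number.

9

Underlying clause: Maria can submit which amendment.
'which amendment' is the direct object of 'submit'. Fronting leaves a gap immediately after 'submit':
Felix could not recall which amendment Maria can submit ___.
'submit' is word 9.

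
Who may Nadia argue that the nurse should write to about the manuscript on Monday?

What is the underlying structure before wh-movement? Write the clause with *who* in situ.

The filler 'who' is interpreted as the object of the preposition 'to'. It moves to the left edge, and the trace sits right after 'to':
Who may Nadia argue that the nurse should write to ___ about the manuscript on Monday?

Nadia may argue that the nurse should write to who about the manuscript on Monday.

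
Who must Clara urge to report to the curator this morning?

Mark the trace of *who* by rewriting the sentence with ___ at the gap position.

Before movement: Clara must urge who to report to the curator this morning.
The filler 'who' is interpreted as the direct object of 'urge'. The gap is right after 'urge'.

Who must Clara urge ___ to report to the curator this morning?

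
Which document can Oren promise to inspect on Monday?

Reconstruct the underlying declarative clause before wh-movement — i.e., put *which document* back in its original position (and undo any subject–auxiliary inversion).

Oren can promise to inspect which document on Monday.

The filler 'which document' is interpreted as the direct object of 'inspect'. It moves to the left edge, and the trace sits right after 'inspect':
Which document can Oren promise to inspect ___ on Monday?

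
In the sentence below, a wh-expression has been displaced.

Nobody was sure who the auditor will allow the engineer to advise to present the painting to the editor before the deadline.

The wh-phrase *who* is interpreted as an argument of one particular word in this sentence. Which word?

advise

Before movement: The auditor will allow the engineer to advise who to present the painting to the editor before the deadline.
'who' is the direct object of 'advise'. Wh-movement fronts it, leaving a gap right after 'advise':
Nobody was sure who the auditor will allow the engineer to advise ___ to present the painting to the editor before the deadline.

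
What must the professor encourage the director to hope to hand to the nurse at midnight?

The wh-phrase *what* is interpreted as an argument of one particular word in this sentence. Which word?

Before movement: The professor must encourage the director to hope to hand what to the nurse at midnight.
'what' functions as the direct object of 'hand'. Fronting leaves a gap immediately after 'hand':
What must the professor encourage the director to hope to hand ___ to the nurse at midnight?

hand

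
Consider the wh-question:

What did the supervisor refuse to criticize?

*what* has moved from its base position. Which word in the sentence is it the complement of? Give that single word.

Pre-movement form: The supervisor did refuse to criticize what.
The filler 'what' is interpreted as the direct object of 'criticize'. Wh-movement fronts it, leaving a gap right after 'criticize':
What did the supervisor refuse to criticize ___?

criticize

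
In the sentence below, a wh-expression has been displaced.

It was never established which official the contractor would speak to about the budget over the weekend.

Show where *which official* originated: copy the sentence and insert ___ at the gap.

It was never established which official the contractor would speak to ___ about the budget over the weekend.

Before movement: The contractor would speak to which official about the budget over the weekend.
'which official' functions as the object of the preposition 'to'. The gap is right after 'to'.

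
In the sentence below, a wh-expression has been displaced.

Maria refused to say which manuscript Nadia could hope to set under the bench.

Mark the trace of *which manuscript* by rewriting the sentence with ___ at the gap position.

Maria refused to say which manuscript Nadia could hope to set ___ under the bench.

Pre-movement form: Nadia could hope to set which manuscript under the bench.
'which manuscript' is the direct object of 'set'. The gap is right after 'set'.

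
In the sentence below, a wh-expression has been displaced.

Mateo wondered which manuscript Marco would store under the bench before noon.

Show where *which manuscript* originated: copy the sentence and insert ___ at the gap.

Underlying clause: Marco would store which manuscript under the bench before noon.
The filler 'which manuscript' is interpreted as the direct object of 'store'. The gap is right after 'store'.

Mateo wondered which manuscript Marco would store ___ under the bench before noon.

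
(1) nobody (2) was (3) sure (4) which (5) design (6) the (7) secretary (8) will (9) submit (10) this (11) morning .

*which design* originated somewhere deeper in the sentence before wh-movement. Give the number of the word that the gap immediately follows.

Pre-movement form: The secretary will submit which design this morning.
The filler 'which design' is interpreted as the direct object of 'submit'. Fronting leaves a gap immediately after 'submit':
Nobody was sure which design the secretary will submit ___ this morning.
'submit' is word 9.

9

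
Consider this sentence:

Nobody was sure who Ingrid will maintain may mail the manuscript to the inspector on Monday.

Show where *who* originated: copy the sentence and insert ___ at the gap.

Underlying clause: Ingrid will maintain who may mail the manuscript to the inspector on Monday.
The filler 'who' is interpreted as the subject of the clause embedded under 'maintain'. The gap is right after 'maintain'.

Nobody was sure who Ingrid will maintain ___ may mail the manuscript to the inspector on Monday.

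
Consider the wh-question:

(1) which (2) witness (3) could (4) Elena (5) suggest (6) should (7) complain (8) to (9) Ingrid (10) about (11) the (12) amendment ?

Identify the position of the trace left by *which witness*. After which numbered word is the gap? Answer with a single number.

5

Pre-movement form: Elena could suggest which witness should complain to Ingrid about the amendment.
The filler 'which witness' is interpreted as the subject of the clause embedded under 'suggest'. Fronting leaves a gap immediately after 'suggest':
Which witness could Elena suggest ___ should complain to Ingrid about the amendment?
'suggest' is word 5.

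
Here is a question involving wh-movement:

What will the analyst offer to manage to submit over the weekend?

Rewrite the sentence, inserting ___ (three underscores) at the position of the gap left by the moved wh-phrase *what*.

What will the analyst offer to manage to submit ___ over the weekend?

In situ: The analyst will offer to manage to submit what over the weekend.
'what' is the direct object of 'submit'. The gap is right after 'submit'.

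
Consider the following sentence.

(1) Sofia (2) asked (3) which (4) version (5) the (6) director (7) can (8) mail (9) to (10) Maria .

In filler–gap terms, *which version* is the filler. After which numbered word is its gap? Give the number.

Underlying clause: The director can mail which version to Maria.
'which version' is the direct object of 'mail'. Fronting leaves a gap immediately after 'mail':
Sofia asked which version the director can mail ___ to Maria.
'mail' is word 8.

8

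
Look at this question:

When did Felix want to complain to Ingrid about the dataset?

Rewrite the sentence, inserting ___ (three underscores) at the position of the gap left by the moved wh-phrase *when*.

When did Felix want to complain to Ingrid about the dataset ___?

Underlying clause: Felix did want to complain to Ingrid about the dataset when.
'when' functions as the temporal adjunct. The gap is right after 'dataset'.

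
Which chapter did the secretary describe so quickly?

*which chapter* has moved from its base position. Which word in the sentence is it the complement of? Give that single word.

Underlying clause: The secretary did describe which chapter so quickly.
The filler 'which chapter' is interpreted as the direct object of 'describe'. Wh-movement fronts it, leaving a gap right after 'describe':
Which chapter did the secretary describe ___ so quickly?

describe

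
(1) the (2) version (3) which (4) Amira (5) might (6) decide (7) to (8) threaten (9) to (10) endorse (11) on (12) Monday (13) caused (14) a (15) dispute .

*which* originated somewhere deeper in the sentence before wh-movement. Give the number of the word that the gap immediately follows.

'which' functions as the direct object of 'endorse'. It moves to the left edge, and the trace sits right after 'endorse':
The version which Amira might decide to threaten to endorse ___ on Monday caused a dispute.
'endorse' is word 10.

10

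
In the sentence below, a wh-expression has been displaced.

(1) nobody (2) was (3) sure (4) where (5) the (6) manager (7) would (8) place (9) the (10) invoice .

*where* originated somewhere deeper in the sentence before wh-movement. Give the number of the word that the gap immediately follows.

Before movement: The manager would place the invoice where.
'where' is the locative complement of 'place'. Wh-movement fronts it, leaving a gap right after 'invoice':
Nobody was sure where the manager would place the invoice ___.
'invoice' is word 10.

10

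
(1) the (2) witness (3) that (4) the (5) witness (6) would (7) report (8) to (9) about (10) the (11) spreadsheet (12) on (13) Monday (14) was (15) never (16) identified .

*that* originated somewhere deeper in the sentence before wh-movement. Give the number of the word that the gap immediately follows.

'that' is the object of the preposition 'to'. Wh-movement fronts it, leaving a gap right after 'to':
The witness that the witness would report to ___ about the spreadsheet on Monday was never identified.
'to' is word 8.

8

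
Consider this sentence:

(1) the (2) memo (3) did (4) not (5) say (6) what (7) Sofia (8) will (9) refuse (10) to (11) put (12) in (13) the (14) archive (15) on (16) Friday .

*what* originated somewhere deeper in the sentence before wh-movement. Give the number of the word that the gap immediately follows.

11

Underlying clause: Sofia will refuse to put what in the archive on Friday.
'what' functions as the direct object of 'put'. It moves to the left edge, and the trace sits right after 'put':
The memo did not say what Sofia will refuse to put ___ in the archive on Friday.
'put' is word 11.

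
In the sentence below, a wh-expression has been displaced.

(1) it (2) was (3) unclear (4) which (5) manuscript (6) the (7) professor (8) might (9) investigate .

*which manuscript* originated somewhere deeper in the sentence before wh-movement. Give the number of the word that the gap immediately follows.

Before movement: The professor might investigate which manuscript.
'which manuscript' is the direct object of 'investigate'. It moves to the left edge, and the trace sits right after 'investigate':
It was unclear which manuscript the professor might investigate ___.
'investigate' is word 9.

9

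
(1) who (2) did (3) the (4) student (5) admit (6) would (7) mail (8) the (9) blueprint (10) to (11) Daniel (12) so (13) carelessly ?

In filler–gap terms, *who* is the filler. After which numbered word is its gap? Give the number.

5

In situ: The student did admit who would mail the blueprint to Daniel so carelessly.
'who' is the subject of the clause embedded under 'admit'. It moves to the left edge, and the trace sits right after 'admit':
Who did the student admit ___ would mail the blueprint to Daniel so carelessly?
'admit' is word 5.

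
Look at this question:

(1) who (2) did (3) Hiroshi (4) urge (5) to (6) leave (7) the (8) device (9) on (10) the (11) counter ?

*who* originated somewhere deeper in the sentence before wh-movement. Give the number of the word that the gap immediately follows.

Underlying clause: Hiroshi did urge who to leave the device on the counter.
'who' functions as the direct object of 'urge'. Wh-movement fronts it, leaving a gap right after 'urge':
Who did Hiroshi urge ___ to leave the device on the counter?
'urge' is word 4.

4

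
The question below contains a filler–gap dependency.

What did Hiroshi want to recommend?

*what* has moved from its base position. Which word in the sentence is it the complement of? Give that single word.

recommend

In situ: Hiroshi did want to recommend what.
The filler 'what' is interpreted as the direct object of 'recommend'. It moves to the left edge, and the trace sits right after 'recommend':
What did Hiroshi want to recommend ___?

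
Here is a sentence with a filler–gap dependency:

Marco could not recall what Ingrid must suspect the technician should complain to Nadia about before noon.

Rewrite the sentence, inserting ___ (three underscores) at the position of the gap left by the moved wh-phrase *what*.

Pre-movement form: Ingrid must suspect the technician should complain to Nadia about what before noon.
The filler 'what' is interpreted as the object of the preposition 'about'. The gap is right after 'about'.

Marco could not recall what Ingrid must suspect the technician should complain to Nadia about ___ before noon.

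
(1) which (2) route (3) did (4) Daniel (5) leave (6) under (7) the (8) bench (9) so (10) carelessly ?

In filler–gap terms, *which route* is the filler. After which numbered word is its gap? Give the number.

5

Before movement: Daniel did leave which route under the bench so carelessly.
The filler 'which route' is interpreted as the direct object of 'leave'. Wh-movement fronts it, leaving a gap right after 'leave':
Which route did Daniel leave ___ under the bench so carelessly?
'leave' is word 5.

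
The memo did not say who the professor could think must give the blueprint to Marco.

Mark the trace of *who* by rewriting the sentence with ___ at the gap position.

The memo did not say who the professor could think ___ must give the blueprint to Marco.

Before movement: The professor could think who must give the blueprint to Marco.
'who' is the subject of the clause embedded under 'think'. The gap is right after 'think'.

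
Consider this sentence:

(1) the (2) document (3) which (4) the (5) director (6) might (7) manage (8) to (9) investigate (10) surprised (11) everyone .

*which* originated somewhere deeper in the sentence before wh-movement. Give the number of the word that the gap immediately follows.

'which' is the direct object of 'investigate'. Fronting leaves a gap immediately after 'investigate':
The document which the director might manage to investigate ___ surprised everyone.
'investigate' is word 9.

9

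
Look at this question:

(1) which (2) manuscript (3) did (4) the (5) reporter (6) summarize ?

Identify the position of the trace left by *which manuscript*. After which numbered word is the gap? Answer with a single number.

Before movement: The reporter did summarize which manuscript.
'which manuscript' functions as the direct object of 'summarize'. Fronting leaves a gap immediately after 'summarize':
Which manuscript did the reporter summarize ___?
'summarize' is word 6.

6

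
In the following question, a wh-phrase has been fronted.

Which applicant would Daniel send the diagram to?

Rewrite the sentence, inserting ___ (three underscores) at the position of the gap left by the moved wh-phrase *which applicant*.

Before movement: Daniel would send the diagram to which applicant.
'which applicant' functions as the object of the preposition 'to' (recipient of 'send'). The gap is right after 'to'.

Which applicant would Daniel send the diagram to ___?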